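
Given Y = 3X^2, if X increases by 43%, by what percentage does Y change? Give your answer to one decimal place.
104.5%

For Y = 3X^2:
If X → X(1 + 0.43)
Then Y → Y · (1 + 0.43)^2
     = Y · 2.0449

Percentage change = ((1 + 0.43)^2 − 1) × 100% ≈ 104.5%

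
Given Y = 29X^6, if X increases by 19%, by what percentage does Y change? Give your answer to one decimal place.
184.0%

For Y = 29X^6:
If X → X(1 + 0.19)
Then Y → Y · (1 + 0.19)^6
     ≈ Y · 2.8398

Percentage change = ((1 + 0.19)^6 − 1) × 100% ≈ 184.0%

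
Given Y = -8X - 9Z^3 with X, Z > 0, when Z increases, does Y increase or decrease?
Y decreases

Taking the partial derivative:
∂Y/∂Z = -27Z^2

∂Y/∂Z = -27Z^2 < 0 (assuming positive values)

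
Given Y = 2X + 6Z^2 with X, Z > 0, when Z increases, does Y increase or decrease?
Y increases

Taking the partial derivative:
∂Y/∂Z = 12Z

∂Y/∂Z = 12Z > 0 (assuming positive values)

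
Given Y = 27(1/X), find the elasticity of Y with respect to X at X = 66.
Elasticity = -1

Elasticity = (dY/dX) · (X/Y)

dY/dX = -27/X²
At X = 66: dY/dX = -3/484, Y = 9/22

Elasticity = (-3/484) · (66 / (9/22)) = -1

Interpretation: for a small percentage change in X, the percentage change in Y is approximately -1.00 times as large.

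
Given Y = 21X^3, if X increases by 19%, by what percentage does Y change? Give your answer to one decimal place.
68.5%

For Y = 21X^3:
If X → X(1 + 0.19)
Then Y → Y · (1 + 0.19)^3
     ≈ Y · 1.6852

Percentage change = ((1 + 0.19)^3 − 1) × 100% ≈ 68.5%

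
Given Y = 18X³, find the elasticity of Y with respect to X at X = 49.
Elasticity = 3

Elasticity = (dY/dX) · (X/Y)

dY/dX = 54·X²
At X = 49: dY/dX = 129654, Y = 2117682

Elasticity = 129654 · (49 / 2117682) = 3

Interpretation: for a small percentage change in X, the percentage change in Y is approximately 3.00 times as large.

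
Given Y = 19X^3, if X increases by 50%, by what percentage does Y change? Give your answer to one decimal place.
237.5%

For Y = 19X^3:
If X → X(1 + 0.5)
Then Y → Y · (1 + 0.5)^3
     = Y · 3.3750

Percentage change = ((1 + 0.5)^3 − 1) × 100% = 237.5%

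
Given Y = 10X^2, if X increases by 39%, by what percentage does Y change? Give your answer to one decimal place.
93.2%

For Y = 10X^2:
If X → X(1 + 0.39)
Then Y → Y · (1 + 0.39)^2
     = Y · 1.9321

Percentage change = ((1 + 0.39)^2 − 1) × 100% ≈ 93.2%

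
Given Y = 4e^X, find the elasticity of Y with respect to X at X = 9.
Elasticity = 9

Elasticity = (dY/dX) · (X/Y)

dY/dX = 4·e^X
At X = 9: dY/dX = 4·e^9, Y = 4·e^9

Elasticity = (4·e^9) · (9 / (4·e^9)) = 9

Interpretation: for a small percentage change in X, the percentage change in Y is approximately 9.00 times as large.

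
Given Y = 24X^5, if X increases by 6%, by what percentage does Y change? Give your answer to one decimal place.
33.8%

For Y = 24X^5:
If X → X(1 + 0.06)
Then Y → Y · (1 + 0.06)^5
     ≈ Y · 1.3382

Percentage change = ((1 + 0.06)^5 − 1) × 100% ≈ 33.8%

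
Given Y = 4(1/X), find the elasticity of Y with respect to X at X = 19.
Elasticity = -1

Elasticity = (dY/dX) · (X/Y)

dY/dX = -4/X²
At X = 19: dY/dX = -4/361, Y = 4/19

Elasticity = (-4/361) · (19 / (4/19)) = -1

Interpretation: for a small percentage change in X, the percentage change in Y is approximately -1.00 times as large.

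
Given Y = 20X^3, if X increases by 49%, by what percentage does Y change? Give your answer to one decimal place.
230.8%

For Y = 20X^3:
If X → X(1 + 0.49)
Then Y → Y · (1 + 0.49)^3
     ≈ Y · 3.3079

Percentage change = ((1 + 0.49)^3 − 1) × 100% ≈ 230.8%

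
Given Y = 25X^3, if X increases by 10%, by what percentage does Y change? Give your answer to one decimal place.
33.1%

For Y = 25X^3:
If X → X(1 + 0.1)
Then Y → Y · (1 + 0.1)^3
     = Y · 1.3310

Percentage change = ((1 + 0.1)^3 − 1) × 100% = 33.1%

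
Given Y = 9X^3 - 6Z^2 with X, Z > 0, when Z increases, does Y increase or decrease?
Y decreases

Taking the partial derivative:
∂Y/∂Z = -12Z

∂Y/∂Z = -12Z < 0 (assuming positive values)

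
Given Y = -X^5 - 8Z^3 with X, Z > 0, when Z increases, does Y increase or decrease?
Y decreases

Taking the partial derivative:
∂Y/∂Z = -24Z^2

∂Y/∂Z = -24Z^2 < 0 (assuming positive values)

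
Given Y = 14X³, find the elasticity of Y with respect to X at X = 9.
Elasticity = 3

Elasticity = (dY/dX) · (X/Y)

dY/dX = 42·X²
At X = 9: dY/dX = 3402, Y = 10206

Elasticity = 3402 · (9 / 10206) = 3

Interpretation: for a small percentage change in X, the percentage change in Y is approximately 3.00 times as large.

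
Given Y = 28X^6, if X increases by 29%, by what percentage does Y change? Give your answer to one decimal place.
360.8%

For Y = 28X^6:
If X → X(1 + 0.29)
Then Y → Y · (1 + 0.29)^6
     ≈ Y · 4.6083

Percentage change = ((1 + 0.29)^6 − 1) × 100% ≈ 360.8%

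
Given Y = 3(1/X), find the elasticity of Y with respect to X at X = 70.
Elasticity = -1

Elasticity = (dY/dX) · (X/Y)

dY/dX = -3/X²
At X = 70: dY/dX = -3/4900, Y = 3/70

Elasticity = (-3/4900) · (70 / (3/70)) = -1

Interpretation: for a small percentage change in X, the percentage change in Y is approximately -1.00 times as large.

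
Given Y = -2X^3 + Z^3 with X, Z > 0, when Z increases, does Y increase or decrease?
Y increases

Taking the partial derivative:
∂Y/∂Z = 3Z^2

∂Y/∂Z = 3Z^2 > 0 (assuming positive values)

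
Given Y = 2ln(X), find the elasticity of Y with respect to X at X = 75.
Elasticity = 1/ln(75) ≈ 0.2316

Elasticity = (dY/dX) · (X/Y)

dY/dX = 2/X
At X = 75: dY/dX = 2/75, Y = 2·ln(75)

Elasticity = (2/75) · (75 / (2·ln(75))) = 1/ln(75) ≈ 0.2316

Interpretation: for a small percentage change in X, the percentage change in Y is approximately 0.23 times as large.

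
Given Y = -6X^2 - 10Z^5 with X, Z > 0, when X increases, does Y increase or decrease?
Y decreases

Taking the partial derivative:
∂Y/∂X = -12X

∂Y/∂X = -12X < 0 (assuming positive values)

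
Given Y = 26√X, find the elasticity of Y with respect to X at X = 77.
Elasticity = 1/2

Elasticity = (dY/dX) · (X/Y)

dY/dX = 13/√X
At X = 77: dY/dX = 13·√77/77, Y = 26·√77

Elasticity = (13·√77/77) · (77 / (26·√77)) = 1/2

Interpretation: for a small percentage change in X, the percentage change in Y is approximately 0.50 times as large.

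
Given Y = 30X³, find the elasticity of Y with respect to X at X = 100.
Elasticity = 3

Elasticity = (dY/dX) · (X/Y)

dY/dX = 90·X²
At X = 100: dY/dX = 900000, Y = 30000000

Elasticity = 900000 · (100 / 30000000) = 3

Interpretation: for a small percentage change in X, the percentage change in Y is approximately 3.00 times as large.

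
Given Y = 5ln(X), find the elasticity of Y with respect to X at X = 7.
Elasticity = 1/ln(7) ≈ 0.5139

Elasticity = (dY/dX) · (X/Y)

dY/dX = 5/X
At X = 7: dY/dX = 5/7, Y = 5·ln(7)

Elasticity = (5/7) · (7 / (5·ln(7))) = 1/ln(7) ≈ 0.5139

Interpretation: for a small percentage change in X, the percentage change in Y is approximately 0.51 times as large.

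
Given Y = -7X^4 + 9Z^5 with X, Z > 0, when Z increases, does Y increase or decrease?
Y increases

Taking the partial derivative:
∂Y/∂Z = 45Z^4

∂Y/∂Z = 45Z^4 > 0 (assuming positive values)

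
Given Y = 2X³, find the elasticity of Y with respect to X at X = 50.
Elasticity = 3

Elasticity = (dY/dX) · (X/Y)

dY/dX = 6·X²
At X = 50: dY/dX = 15000, Y = 250000

Elasticity = 15000 · (50 / 250000) = 3

Interpretation: for a small percentage change in X, the percentage change in Y is approximately 3.00 times as large.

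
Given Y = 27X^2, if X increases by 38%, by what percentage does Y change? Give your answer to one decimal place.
90.4%

For Y = 27X^2:
If X → X(1 + 0.38)
Then Y → Y · (1 + 0.38)^2
     = Y · 1.9044

Percentage change = ((1 + 0.38)^2 − 1) × 100% ≈ 90.4%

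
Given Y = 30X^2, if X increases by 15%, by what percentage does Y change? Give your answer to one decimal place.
32.3%

For Y = 30X^2:
If X → X(1 + 0.15)
Then Y → Y · (1 + 0.15)^2
     = Y · 1.3225

Percentage change = ((1 + 0.15)^2 − 1) × 100% ≈ 32.3%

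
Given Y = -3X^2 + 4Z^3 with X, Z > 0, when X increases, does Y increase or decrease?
Y decreases

Taking the partial derivative:
∂Y/∂X = -6X

∂Y/∂X = -6X < 0 (assuming positive values)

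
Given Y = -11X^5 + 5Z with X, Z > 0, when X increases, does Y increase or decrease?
Y decreases

Taking the partial derivative:
∂Y/∂X = -55X^4

∂Y/∂X = -55X^4 < 0 (assuming positive values)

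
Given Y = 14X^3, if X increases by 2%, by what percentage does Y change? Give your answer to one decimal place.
6.1%

For Y = 14X^3:
If X → X(1 + 0.02)
Then Y → Y · (1 + 0.02)^3
     ≈ Y · 1.0612

Percentage change = ((1 + 0.02)^3 − 1) × 100% ≈ 6.1%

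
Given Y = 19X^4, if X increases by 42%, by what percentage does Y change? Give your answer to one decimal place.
306.6%

For Y = 19X^4:
If X → X(1 + 0.42)
Then Y → Y · (1 + 0.42)^4
     ≈ Y · 4.0659

Percentage change = ((1 + 0.42)^4 − 1) × 100% ≈ 306.6%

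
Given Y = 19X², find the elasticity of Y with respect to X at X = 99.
Elasticity = 2

Elasticity = (dY/dX) · (X/Y)

dY/dX = 38·X
At X = 99: dY/dX = 3762, Y = 186219

Elasticity = 3762 · (99 / 186219) = 2

Interpretation: for a small percentage change in X, the percentage change in Y is approximately 2.00 times as large.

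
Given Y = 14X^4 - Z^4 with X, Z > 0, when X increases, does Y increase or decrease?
Y increases

Taking the partial derivative:
∂Y/∂X = 56X^3

∂Y/∂X = 56X^3 > 0 (assuming positive values)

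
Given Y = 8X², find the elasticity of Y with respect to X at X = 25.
Elasticity = 2

Elasticity = (dY/dX) · (X/Y)

dY/dX = 16·X
At X = 25: dY/dX = 400, Y = 5000

Elasticity = 400 · (25 / 5000) = 2

Interpretation: for a small percentage change in X, the percentage change in Y is approximately 2.00 times as large.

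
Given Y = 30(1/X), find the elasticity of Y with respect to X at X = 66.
Elasticity = -1

Elasticity = (dY/dX) · (X/Y)

dY/dX = -30/X²
At X = 66: dY/dX = -5/726, Y = 5/11

Elasticity = (-5/726) · (66 / (5/11)) = -1

Interpretation: for a small percentage change in X, the percentage change in Y is approximately -1.00 times as large.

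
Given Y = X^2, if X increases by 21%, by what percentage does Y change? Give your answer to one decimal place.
46.4%

For Y = X^2:
If X → X(1 + 0.21)
Then Y → Y · (1 + 0.21)^2
     = Y · 1.4641

Percentage change = ((1 + 0.21)^2 − 1) × 100% ≈ 46.4%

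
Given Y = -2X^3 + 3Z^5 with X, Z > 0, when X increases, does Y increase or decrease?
Y decreases

Taking the partial derivative:
∂Y/∂X = -6X^2

∂Y/∂X = -6X^2 < 0 (assuming positive values)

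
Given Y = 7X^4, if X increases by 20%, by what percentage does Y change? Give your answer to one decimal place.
107.4%

For Y = 7X^4:
If X → X(1 + 0.2)
Then Y → Y · (1 + 0.2)^4
     = Y · 2.0736

Percentage change = ((1 + 0.2)^4 − 1) × 100% ≈ 107.4%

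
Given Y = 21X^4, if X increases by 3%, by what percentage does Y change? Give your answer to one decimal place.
12.6%

For Y = 21X^4:
If X → X(1 + 0.03)
Then Y → Y · (1 + 0.03)^4
     ≈ Y · 1.1255

Percentage change = ((1 + 0.03)^4 − 1) × 100% ≈ 12.6%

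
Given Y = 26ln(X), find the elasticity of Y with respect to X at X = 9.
Elasticity = 1/ln(9) ≈ 0.4551

Elasticity = (dY/dX) · (X/Y)

dY/dX = 26/X
At X = 9: dY/dX = 26/9, Y = 26·ln(9)

Elasticity = (26/9) · (9 / (26·ln(9))) = 1/ln(9) ≈ 0.4551

Interpretation: for a small percentage change in X, the percentage change in Y is approximately 0.46 times as large.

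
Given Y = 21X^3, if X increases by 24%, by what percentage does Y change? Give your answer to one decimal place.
90.7%

For Y = 21X^3:
If X → X(1 + 0.24)
Then Y → Y · (1 + 0.24)^3
     ≈ Y · 1.9066

Percentage change = ((1 + 0.24)^3 − 1) × 100% ≈ 90.7%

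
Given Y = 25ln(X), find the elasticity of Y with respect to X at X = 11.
Elasticity = 1/ln(11) ≈ 0.4170

Elasticity = (dY/dX) · (X/Y)

dY/dX = 25/X
At X = 11: dY/dX = 25/11, Y = 25·ln(11)

Elasticity = (25/11) · (11 / (25·ln(11))) = 1/ln(11) ≈ 0.4170

Interpretation: for a small percentage change in X, the percentage change in Y is approximately 0.42 times as large.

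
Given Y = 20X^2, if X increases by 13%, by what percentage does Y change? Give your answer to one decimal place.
27.7%

For Y = 20X^2:
If X → X(1 + 0.13)
Then Y → Y · (1 + 0.13)^2
     = Y · 1.2769

Percentage change = ((1 + 0.13)^2 − 1) × 100% ≈ 27.7%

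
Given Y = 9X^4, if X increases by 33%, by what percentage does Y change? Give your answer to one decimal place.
212.9%

For Y = 9X^4:
If X → X(1 + 0.33)
Then Y → Y · (1 + 0.33)^4
     ≈ Y · 3.1290

Percentage change = ((1 + 0.33)^4 − 1) × 100% ≈ 212.9%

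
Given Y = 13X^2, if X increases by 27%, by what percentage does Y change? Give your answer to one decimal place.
61.3%

For Y = 13X^2:
If X → X(1 + 0.27)
Then Y → Y · (1 + 0.27)^2
     = Y · 1.6129

Percentage change = ((1 + 0.27)^2 − 1) × 100% ≈ 61.3%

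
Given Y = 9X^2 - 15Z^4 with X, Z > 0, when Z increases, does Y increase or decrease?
Y decreases

Taking the partial derivative:
∂Y/∂Z = -60Z^3

∂Y/∂Z = -60Z^3 < 0 (assuming positive values)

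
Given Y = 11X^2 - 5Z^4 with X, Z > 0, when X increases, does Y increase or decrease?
Y increases

Taking the partial derivative:
∂Y/∂X = 22X

∂Y/∂X = 22X > 0 (assuming positive values)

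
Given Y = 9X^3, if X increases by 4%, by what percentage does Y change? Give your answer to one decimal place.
12.5%

For Y = 9X^3:
If X → X(1 + 0.04)
Then Y → Y · (1 + 0.04)^3
     ≈ Y · 1.1249

Percentage change = ((1 + 0.04)^3 − 1) × 100% ≈ 12.5%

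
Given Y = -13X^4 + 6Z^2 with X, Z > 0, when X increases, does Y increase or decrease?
Y decreases

Taking the partial derivative:
∂Y/∂X = -52X^3

∂Y/∂X = -52X^3 < 0 (assuming positive values)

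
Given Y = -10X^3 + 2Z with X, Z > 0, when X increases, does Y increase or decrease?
Y decreases

Taking the partial derivative:
∂Y/∂X = -30X^2

∂Y/∂X = -30X^2 < 0 (assuming positive values)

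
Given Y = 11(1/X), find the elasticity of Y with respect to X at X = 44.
Elasticity = -1

Elasticity = (dY/dX) · (X/Y)

dY/dX = -11/X²
At X = 44: dY/dX = -1/176, Y = 1/4

Elasticity = (-1/176) · (44 / (1/4)) = -1

Interpretation: for a small percentage change in X, the percentage change in Y is approximately -1.00 times as large.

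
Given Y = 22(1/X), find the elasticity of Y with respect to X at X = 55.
Elasticity = -1

Elasticity = (dY/dX) · (X/Y)

dY/dX = -22/X²
At X = 55: dY/dX = -2/275, Y = 2/5

Elasticity = (-2/275) · (55 / (2/5)) = -1

Interpretation: for a small percentage change in X, the percentage change in Y is approximately -1.00 times as large.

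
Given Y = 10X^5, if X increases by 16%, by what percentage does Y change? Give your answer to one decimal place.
110.0%

For Y = 10X^5:
If X → X(1 + 0.16)
Then Y → Y · (1 + 0.16)^5
     ≈ Y · 2.1003

Percentage change = ((1 + 0.16)^5 − 1) × 100% ≈ 110.0%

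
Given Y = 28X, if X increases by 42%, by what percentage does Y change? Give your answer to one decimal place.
42.0%

For Y = 28X:
If X → X(1 + 0.42)
Then Y → Y · (1 + 0.42)^1
     = Y · 1.4200

Percentage change = ((1 + 0.42)^1 − 1) × 100% = 42.0%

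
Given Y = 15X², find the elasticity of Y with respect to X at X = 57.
Elasticity = 2

Elasticity = (dY/dX) · (X/Y)

dY/dX = 30·X
At X = 57: dY/dX = 1710, Y = 48735

Elasticity = 1710 · (57 / 48735) = 2

Interpretation: for a small percentage change in X, the percentage change in Y is approximately 2.00 times as large.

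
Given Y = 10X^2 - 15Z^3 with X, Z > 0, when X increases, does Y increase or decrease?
Y increases

Taking the partial derivative:
∂Y/∂X = 20X

∂Y/∂X = 20X > 0 (assuming positive values)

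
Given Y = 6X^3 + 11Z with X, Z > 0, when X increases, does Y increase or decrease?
Y increases

Taking the partial derivative:
∂Y/∂X = 18X^2

∂Y/∂X = 18X^2 > 0 (assuming positive values)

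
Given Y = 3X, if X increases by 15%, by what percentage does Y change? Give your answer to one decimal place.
15.0%

For Y = 3X:
If X → X(1 + 0.15)
Then Y → Y · (1 + 0.15)^1
     = Y · 1.1500

Percentage change = ((1 + 0.15)^1 − 1) × 100% = 15.0%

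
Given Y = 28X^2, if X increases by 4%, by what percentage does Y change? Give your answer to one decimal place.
8.2%

For Y = 28X^2:
If X → X(1 + 0.04)
Then Y → Y · (1 + 0.04)^2
     = Y · 1.0816

Percentage change = ((1 + 0.04)^2 − 1) × 100% ≈ 8.2%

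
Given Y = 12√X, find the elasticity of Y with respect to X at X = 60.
Elasticity = 1/2

Elasticity = (dY/dX) · (X/Y)

dY/dX = 6/√X
At X = 60: dY/dX = √15/5, Y = 24·√15

Elasticity = (√15/5) · (60 / (24·√15)) = 1/2

Interpretation: for a small percentage change in X, the percentage change in Y is approximately 0.50 times as large.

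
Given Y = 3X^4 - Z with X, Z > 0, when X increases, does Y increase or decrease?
Y increases

Taking the partial derivative:
∂Y/∂X = 12X^3

∂Y/∂X = 12X^3 > 0 (assuming positive values)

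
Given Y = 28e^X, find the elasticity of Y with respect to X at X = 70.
Elasticity = 70

Elasticity = (dY/dX) · (X/Y)

dY/dX = 28·e^X
At X = 70: dY/dX = 28·e^70, Y = 28·e^70

Elasticity = (28·e^70) · (70 / (28·e^70)) = 70

Interpretation: for a small percentage change in X, the percentage change in Y is approximately 70.00 times as large.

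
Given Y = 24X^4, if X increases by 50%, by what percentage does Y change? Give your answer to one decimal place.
406.3%

For Y = 24X^4:
If X → X(1 + 0.5)
Then Y → Y · (1 + 0.5)^4
     = Y · 5.0625

Percentage change = ((1 + 0.5)^4 − 1) × 100% ≈ 406.3%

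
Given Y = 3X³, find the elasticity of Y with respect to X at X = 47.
Elasticity = 3

Elasticity = (dY/dX) · (X/Y)

dY/dX = 9·X²
At X = 47: dY/dX = 19881, Y = 311469

Elasticity = 19881 · (47 / 311469) = 3

Interpretation: for a small percentage change in X, the percentage change in Y is approximately 3.00 times as large.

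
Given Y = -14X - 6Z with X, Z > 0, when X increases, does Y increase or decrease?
Y decreases

Taking the partial derivative:
∂Y/∂X = -14

∂Y/∂X = -14 < 0 (assuming positive values)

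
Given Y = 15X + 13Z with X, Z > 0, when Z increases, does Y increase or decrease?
Y increases

Taking the partial derivative:
∂Y/∂Z = 13

∂Y/∂Z = 13 > 0 (assuming positive values)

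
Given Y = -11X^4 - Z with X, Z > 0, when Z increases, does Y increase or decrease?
Y decreases

Taking the partial derivative:
∂Y/∂Z = -1

∂Y/∂Z = -1 < 0 (assuming positive values)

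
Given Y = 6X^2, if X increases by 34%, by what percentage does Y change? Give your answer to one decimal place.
79.6%

For Y = 6X^2:
If X → X(1 + 0.34)
Then Y → Y · (1 + 0.34)^2
     = Y · 1.7956

Percentage change = ((1 + 0.34)^2 − 1) × 100% ≈ 79.6%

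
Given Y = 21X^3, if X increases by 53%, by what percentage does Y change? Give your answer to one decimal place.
258.2%

For Y = 21X^3:
If X → X(1 + 0.53)
Then Y → Y · (1 + 0.53)^3
     ≈ Y · 3.5816

Percentage change = ((1 + 0.53)^3 − 1) × 100% ≈ 258.2%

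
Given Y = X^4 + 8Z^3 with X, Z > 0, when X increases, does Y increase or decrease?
Y increases

Taking the partial derivative:
∂Y/∂X = 4X^3

∂Y/∂X = 4X^3 > 0 (assuming positive values)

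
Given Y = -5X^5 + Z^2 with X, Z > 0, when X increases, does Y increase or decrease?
Y decreases

Taking the partial derivative:
∂Y/∂X = -25X^4

∂Y/∂X = -25X^4 < 0 (assuming positive values)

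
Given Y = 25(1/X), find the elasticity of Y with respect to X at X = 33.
Elasticity = -1

Elasticity = (dY/dX) · (X/Y)

dY/dX = -25/X²
At X = 33: dY/dX = -25/1089, Y = 25/33

Elasticity = (-25/1089) · (33 / (25/33)) = -1

Interpretation: for a small percentage change in X, the percentage change in Y is approximately -1.00 times as large.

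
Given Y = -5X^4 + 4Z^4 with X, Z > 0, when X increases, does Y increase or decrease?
Y decreases

Taking the partial derivative:
∂Y/∂X = -20X^3

∂Y/∂X = -20X^3 < 0 (assuming positive values)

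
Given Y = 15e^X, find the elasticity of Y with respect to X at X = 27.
Elasticity = 27

Elasticity = (dY/dX) · (X/Y)

dY/dX = 15·e^X
At X = 27: dY/dX = 15·e^27, Y = 15·e^27

Elasticity = (15·e^27) · (27 / (15·e^27)) = 27

Interpretation: for a small percentage change in X, the percentage change in Y is approximately 27.00 times as large.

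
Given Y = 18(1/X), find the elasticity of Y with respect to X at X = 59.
Elasticity = -1

Elasticity = (dY/dX) · (X/Y)

dY/dX = -18/X²
At X = 59: dY/dX = -18/3481, Y = 18/59

Elasticity = (-18/3481) · (59 / (18/59)) = -1

Interpretation: for a small percentage change in X, the percentage change in Y is approximately -1.00 times as large.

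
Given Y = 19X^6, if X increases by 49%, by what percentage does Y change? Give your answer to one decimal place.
994.3%

For Y = 19X^6:
If X → X(1 + 0.49)
Then Y → Y · (1 + 0.49)^6
     ≈ Y · 10.9425

Percentage change = ((1 + 0.49)^6 − 1) × 100% ≈ 994.3%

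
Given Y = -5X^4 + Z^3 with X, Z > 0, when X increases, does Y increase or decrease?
Y decreases

Taking the partial derivative:
∂Y/∂X = -20X^3

∂Y/∂X = -20X^3 < 0 (assuming positive values)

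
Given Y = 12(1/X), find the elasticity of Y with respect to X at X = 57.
Elasticity = -1

Elasticity = (dY/dX) · (X/Y)

dY/dX = -12/X²
At X = 57: dY/dX = -4/1083, Y = 4/19

Elasticity = (-4/1083) · (57 / (4/19)) = -1

Interpretation: for a small percentage change in X, the percentage change in Y is approximately -1.00 times as large.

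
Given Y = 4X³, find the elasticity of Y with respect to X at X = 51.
Elasticity = 3

Elasticity = (dY/dX) · (X/Y)

dY/dX = 12·X²
At X = 51: dY/dX = 31212, Y = 530604

Elasticity = 31212 · (51 / 530604) = 3

Interpretation: for a small percentage change in X, the percentage change in Y is approximately 3.00 times as large.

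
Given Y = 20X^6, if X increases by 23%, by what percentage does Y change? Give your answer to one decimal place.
246.3%

For Y = 20X^6:
If X → X(1 + 0.23)
Then Y → Y · (1 + 0.23)^6
     ≈ Y · 3.4628

Percentage change = ((1 + 0.23)^6 − 1) × 100% ≈ 246.3%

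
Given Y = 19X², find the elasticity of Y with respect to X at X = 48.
Elasticity = 2

Elasticity = (dY/dX) · (X/Y)

dY/dX = 38·X
At X = 48: dY/dX = 1824, Y = 43776

Elasticity = 1824 · (48 / 43776) = 2

Interpretation: for a small percentage change in X, the percentage change in Y is approximately 2.00 times as large.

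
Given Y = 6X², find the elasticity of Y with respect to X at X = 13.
Elasticity = 2

Elasticity = (dY/dX) · (X/Y)

dY/dX = 12·X
At X = 13: dY/dX = 156, Y = 1014

Elasticity = 156 · (13 / 1014) = 2

Interpretation: for a small percentage change in X, the percentage change in Y is approximately 2.00 times as large.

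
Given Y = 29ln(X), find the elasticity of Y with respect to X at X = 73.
Elasticity = 1/ln(73) ≈ 0.2331

Elasticity = (dY/dX) · (X/Y)

dY/dX = 29/X
At X = 73: dY/dX = 29/73, Y = 29·ln(73)

Elasticity = (29/73) · (73 / (29·ln(73))) = 1/ln(73) ≈ 0.2331

Interpretation: for a small percentage change in X, the percentage change in Y is approximately 0.23 times as large.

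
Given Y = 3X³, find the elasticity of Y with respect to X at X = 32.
Elasticity = 3

Elasticity = (dY/dX) · (X/Y)

dY/dX = 9·X²
At X = 32: dY/dX = 9216, Y = 98304

Elasticity = 9216 · (32 / 98304) = 3

Interpretation: for a small percentage change in X, the percentage change in Y is approximately 3.00 times as large.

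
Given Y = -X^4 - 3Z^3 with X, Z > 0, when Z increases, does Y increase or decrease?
Y decreases

Taking the partial derivative:
∂Y/∂Z = -9Z^2

∂Y/∂Z = -9Z^2 < 0 (assuming positive values)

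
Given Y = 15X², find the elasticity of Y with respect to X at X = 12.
Elasticity = 2

Elasticity = (dY/dX) · (X/Y)

dY/dX = 30·X
At X = 12: dY/dX = 360, Y = 2160

Elasticity = 360 · (12 / 2160) = 2

Interpretation: for a small percentage change in X, the percentage change in Y is approximately 2.00 times as large.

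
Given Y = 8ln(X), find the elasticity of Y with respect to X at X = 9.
Elasticity = 1/ln(9) ≈ 0.4551

Elasticity = (dY/dX) · (X/Y)

dY/dX = 8/X
At X = 9: dY/dX = 8/9, Y = 8·ln(9)

Elasticity = (8/9) · (9 / (8·ln(9))) = 1/ln(9) ≈ 0.4551

Interpretation: for a small percentage change in X, the percentage change in Y is approximately 0.46 times as large.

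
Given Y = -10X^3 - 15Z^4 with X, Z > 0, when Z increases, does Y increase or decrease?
Y decreases

Taking the partial derivative:
∂Y/∂Z = -60Z^3

∂Y/∂Z = -60Z^3 < 0 (assuming positive values)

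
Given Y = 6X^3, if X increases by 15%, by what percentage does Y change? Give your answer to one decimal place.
52.1%

For Y = 6X^3:
If X → X(1 + 0.15)
Then Y → Y · (1 + 0.15)^3
     ≈ Y · 1.5209

Percentage change = ((1 + 0.15)^3 − 1) × 100% ≈ 52.1%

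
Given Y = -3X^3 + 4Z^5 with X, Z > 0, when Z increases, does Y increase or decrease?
Y increases

Taking the partial derivative:
∂Y/∂Z = 20Z^4

∂Y/∂Z = 20Z^4 > 0 (assuming positive values)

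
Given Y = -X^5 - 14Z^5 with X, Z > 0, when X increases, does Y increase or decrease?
Y decreases

Taking the partial derivative:
∂Y/∂X = -5X^4

∂Y/∂X = -5X^4 < 0 (assuming positive values)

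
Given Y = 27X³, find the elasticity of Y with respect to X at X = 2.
Elasticity = 3

Elasticity = (dY/dX) · (X/Y)

dY/dX = 81·X²
At X = 2: dY/dX = 324, Y = 216

Elasticity = 324 · (2 / 216) = 3

Interpretation: for a small percentage change in X, the percentage change in Y is approximately 3.00 times as large.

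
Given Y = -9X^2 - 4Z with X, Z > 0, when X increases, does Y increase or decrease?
Y decreases

Taking the partial derivative:
∂Y/∂X = -18X

∂Y/∂X = -18X < 0 (assuming positive values)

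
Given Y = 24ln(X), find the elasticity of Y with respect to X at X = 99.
Elasticity = 1/ln(99) ≈ 0.2176

Elasticity = (dY/dX) · (X/Y)

dY/dX = 24/X
At X = 99: dY/dX = 8/33, Y = 24·ln(99)

Elasticity = (8/33) · (99 / (24·ln(99))) = 1/ln(99) ≈ 0.2176

Interpretation: for a small percentage change in X, the percentage change in Y is approximately 0.22 times as large.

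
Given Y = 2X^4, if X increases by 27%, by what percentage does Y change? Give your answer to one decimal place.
160.1%

For Y = 2X^4:
If X → X(1 + 0.27)
Then Y → Y · (1 + 0.27)^4
     ≈ Y · 2.6014

Percentage change = ((1 + 0.27)^4 − 1) × 100% ≈ 160.1%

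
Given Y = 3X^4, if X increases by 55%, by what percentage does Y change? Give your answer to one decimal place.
477.2%

For Y = 3X^4:
If X → X(1 + 0.55)
Then Y → Y · (1 + 0.55)^4
     ≈ Y · 5.7720

Percentage change = ((1 + 0.55)^4 − 1) × 100% ≈ 477.2%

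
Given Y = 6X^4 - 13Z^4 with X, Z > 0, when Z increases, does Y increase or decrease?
Y decreases

Taking the partial derivative:
∂Y/∂Z = -52Z^3

∂Y/∂Z = -52Z^3 < 0 (assuming positive values)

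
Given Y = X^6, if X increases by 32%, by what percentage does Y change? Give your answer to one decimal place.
429.0%

For Y = X^6:
If X → X(1 + 0.32)
Then Y → Y · (1 + 0.32)^6
     ≈ Y · 5.2899

Percentage change = ((1 + 0.32)^6 − 1) × 100% ≈ 429.0%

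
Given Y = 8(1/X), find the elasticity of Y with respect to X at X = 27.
Elasticity = -1

Elasticity = (dY/dX) · (X/Y)

dY/dX = -8/X²
At X = 27: dY/dX = -8/729, Y = 8/27

Elasticity = (-8/729) · (27 / (8/27)) = -1

Interpretation: for a small percentage change in X, the percentage change in Y is approximately -1.00 times as large.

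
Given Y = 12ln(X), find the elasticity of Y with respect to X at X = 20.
Elasticity = 1/ln(20) ≈ 0.3338

Elasticity = (dY/dX) · (X/Y)

dY/dX = 12/X
At X = 20: dY/dX = 3/5, Y = 12·ln(20)

Elasticity = (3/5) · (20 / (12·ln(20))) = 1/ln(20) ≈ 0.3338

Interpretation: for a small percentage change in X, the percentage change in Y is approximately 0.33 times as large.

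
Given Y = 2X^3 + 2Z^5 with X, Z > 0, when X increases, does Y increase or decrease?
Y increases

Taking the partial derivative:
∂Y/∂X = 6X^2

∂Y/∂X = 6X^2 > 0 (assuming positive values)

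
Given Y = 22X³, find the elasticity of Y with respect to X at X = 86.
Elasticity = 3

Elasticity = (dY/dX) · (X/Y)

dY/dX = 66·X²
At X = 86: dY/dX = 488136, Y = 13993232

Elasticity = 488136 · (86 / 13993232) = 3

Interpretation: for a small percentage change in X, the percentage change in Y is approximately 3.00 times as large.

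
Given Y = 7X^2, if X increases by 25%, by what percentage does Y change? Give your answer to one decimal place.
56.3%

For Y = 7X^2:
If X → X(1 + 0.25)
Then Y → Y · (1 + 0.25)^2
     = Y · 1.5625

Percentage change = ((1 + 0.25)^2 − 1) × 100% ≈ 56.3%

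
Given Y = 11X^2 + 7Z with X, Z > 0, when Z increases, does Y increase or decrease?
Y increases

Taking the partial derivative:
∂Y/∂Z = 7

∂Y/∂Z = 7 > 0 (assuming positive values)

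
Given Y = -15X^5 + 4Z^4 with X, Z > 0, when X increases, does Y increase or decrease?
Y decreases

Taking the partial derivative:
∂Y/∂X = -75X^4

∂Y/∂X = -75X^4 < 0 (assuming positive values)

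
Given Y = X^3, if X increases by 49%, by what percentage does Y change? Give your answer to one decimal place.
230.8%

For Y = X^3:
If X → X(1 + 0.49)
Then Y → Y · (1 + 0.49)^3
     ≈ Y · 3.3079

Percentage change = ((1 + 0.49)^3 − 1) × 100% ≈ 230.8%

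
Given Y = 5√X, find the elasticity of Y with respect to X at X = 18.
Elasticity = 1/2

Elasticity = (dY/dX) · (X/Y)

dY/dX = 5/(2·√X)
At X = 18: dY/dX = 5·√2/12, Y = 15·√2

Elasticity = (5·√2/12) · (18 / (15·√2)) = 1/2

Interpretation: for a small percentage change in X, the percentage change in Y is approximately 0.50 times as large.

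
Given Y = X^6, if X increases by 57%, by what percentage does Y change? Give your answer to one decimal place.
1397.6%

For Y = X^6:
If X → X(1 + 0.57)
Then Y → Y · (1 + 0.57)^6
     ≈ Y · 14.9761

Percentage change = ((1 + 0.57)^6 − 1) × 100% ≈ 1397.6%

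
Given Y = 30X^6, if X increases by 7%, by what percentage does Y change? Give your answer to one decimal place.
50.1%

For Y = 30X^6:
If X → X(1 + 0.07)
Then Y → Y · (1 + 0.07)^6
     ≈ Y · 1.5007

Percentage change = ((1 + 0.07)^6 − 1) × 100% ≈ 50.1%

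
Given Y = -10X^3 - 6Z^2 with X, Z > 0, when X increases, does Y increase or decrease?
Y decreases

Taking the partial derivative:
∂Y/∂X = -30X^2

∂Y/∂X = -30X^2 < 0 (assuming positive values)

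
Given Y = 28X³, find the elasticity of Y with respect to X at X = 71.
Elasticity = 3

Elasticity = (dY/dX) · (X/Y)

dY/dX = 84·X²
At X = 71: dY/dX = 423444, Y = 10021508

Elasticity = 423444 · (71 / 10021508) = 3

Interpretation: for a small percentage change in X, the percentage change in Y is approximately 3.00 times as large.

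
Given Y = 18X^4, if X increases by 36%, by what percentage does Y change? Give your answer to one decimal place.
242.1%

For Y = 18X^4:
If X → X(1 + 0.36)
Then Y → Y · (1 + 0.36)^4
     ≈ Y · 3.4210

Percentage change = ((1 + 0.36)^4 − 1) × 100% ≈ 242.1%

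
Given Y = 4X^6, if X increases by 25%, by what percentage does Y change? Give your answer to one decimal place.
281.5%

For Y = 4X^6:
If X → X(1 + 0.25)
Then Y → Y · (1 + 0.25)^6
     ≈ Y · 3.8147

Percentage change = ((1 + 0.25)^6 − 1) × 100% ≈ 281.5%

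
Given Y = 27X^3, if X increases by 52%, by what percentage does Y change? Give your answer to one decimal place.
251.2%

For Y = 27X^3:
If X → X(1 + 0.52)
Then Y → Y · (1 + 0.52)^3
     ≈ Y · 3.5118

Percentage change = ((1 + 0.52)^3 − 1) × 100% ≈ 251.2%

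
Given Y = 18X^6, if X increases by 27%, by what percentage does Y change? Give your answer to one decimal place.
319.6%

For Y = 18X^6:
If X → X(1 + 0.27)
Then Y → Y · (1 + 0.27)^6
     ≈ Y · 4.1959

Percentage change = ((1 + 0.27)^6 − 1) × 100% ≈ 319.6%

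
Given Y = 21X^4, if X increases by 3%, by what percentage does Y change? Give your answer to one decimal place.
12.6%

For Y = 21X^4:
If X → X(1 + 0.03)
Then Y → Y · (1 + 0.03)^4
     ≈ Y · 1.1255

Percentage change = ((1 + 0.03)^4 − 1) × 100% ≈ 12.6%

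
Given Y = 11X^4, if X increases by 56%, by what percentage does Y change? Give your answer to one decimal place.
492.2%

For Y = 11X^4:
If X → X(1 + 0.56)
Then Y → Y · (1 + 0.56)^4
     ≈ Y · 5.9224

Percentage change = ((1 + 0.56)^4 − 1) × 100% ≈ 492.2%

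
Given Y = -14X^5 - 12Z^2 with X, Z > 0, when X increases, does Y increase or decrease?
Y decreases

Taking the partial derivative:
∂Y/∂X = -70X^4

∂Y/∂X = -70X^4 < 0 (assuming positive values)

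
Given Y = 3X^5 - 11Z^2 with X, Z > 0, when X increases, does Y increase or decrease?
Y increases

Taking the partial derivative:
∂Y/∂X = 15X^4

∂Y/∂X = 15X^4 > 0 (assuming positive values)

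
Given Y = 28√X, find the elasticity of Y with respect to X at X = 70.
Elasticity = 1/2

Elasticity = (dY/dX) · (X/Y)

dY/dX = 14/√X
At X = 70: dY/dX = √70/5, Y = 28·√70

Elasticity = (√70/5) · (70 / (28·√70)) = 1/2

Interpretation: for a small percentage change in X, the percentage change in Y is approximately 0.50 times as large.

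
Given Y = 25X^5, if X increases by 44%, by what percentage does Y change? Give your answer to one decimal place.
519.2%

For Y = 25X^5:
If X → X(1 + 0.44)
Then Y → Y · (1 + 0.44)^5
     ≈ Y · 6.1917

Percentage change = ((1 + 0.44)^5 − 1) × 100% ≈ 519.2%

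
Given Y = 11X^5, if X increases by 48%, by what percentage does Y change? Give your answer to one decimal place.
610.1%

For Y = 11X^5:
If X → X(1 + 0.48)
Then Y → Y · (1 + 0.48)^5
     ≈ Y · 7.1008

Percentage change = ((1 + 0.48)^5 − 1) × 100% ≈ 610.1%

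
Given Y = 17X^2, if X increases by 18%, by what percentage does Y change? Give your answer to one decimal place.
39.2%

For Y = 17X^2:
If X → X(1 + 0.18)
Then Y → Y · (1 + 0.18)^2
     = Y · 1.3924

Percentage change = ((1 + 0.18)^2 − 1) × 100% ≈ 39.2%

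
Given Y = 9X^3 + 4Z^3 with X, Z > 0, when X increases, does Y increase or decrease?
Y increases

Taking the partial derivative:
∂Y/∂X = 27X^2

∂Y/∂X = 27X^2 > 0 (assuming positive values)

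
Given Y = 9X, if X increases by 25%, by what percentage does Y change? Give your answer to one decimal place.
25.0%

For Y = 9X:
If X → X(1 + 0.25)
Then Y → Y · (1 + 0.25)^1
     = Y · 1.2500

Percentage change = ((1 + 0.25)^1 − 1) × 100% = 25.0%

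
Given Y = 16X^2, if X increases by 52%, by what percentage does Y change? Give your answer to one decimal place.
131.0%

For Y = 16X^2:
If X → X(1 + 0.52)
Then Y → Y · (1 + 0.52)^2
     = Y · 2.3104

Percentage change = ((1 + 0.52)^2 − 1) × 100% ≈ 131.0%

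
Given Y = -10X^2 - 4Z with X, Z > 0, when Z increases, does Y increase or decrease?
Y decreases

Taking the partial derivative:
∂Y/∂Z = -4

∂Y/∂Z = -4 < 0 (assuming positive values)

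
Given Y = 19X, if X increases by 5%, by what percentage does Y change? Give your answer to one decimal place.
5.0%

For Y = 19X:
If X → X(1 + 0.05)
Then Y → Y · (1 + 0.05)^1
     = Y · 1.0500

Percentage change = ((1 + 0.05)^1 − 1) × 100% = 5.0%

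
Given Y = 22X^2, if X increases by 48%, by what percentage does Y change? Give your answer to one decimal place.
119.0%

For Y = 22X^2:
If X → X(1 + 0.48)
Then Y → Y · (1 + 0.48)^2
     = Y · 2.1904

Percentage change = ((1 + 0.48)^2 − 1) × 100% ≈ 119.0%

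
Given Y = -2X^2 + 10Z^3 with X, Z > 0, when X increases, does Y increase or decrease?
Y decreases

Taking the partial derivative:
∂Y/∂X = -4X

∂Y/∂X = -4X < 0 (assuming positive values)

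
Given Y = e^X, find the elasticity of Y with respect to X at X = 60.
Elasticity = 60

Elasticity = (dY/dX) · (X/Y)

dY/dX = e^X
At X = 60: dY/dX = e^60, Y = e^60

Elasticity = (e^60) · (60 / (e^60)) = 60

Interpretation: for a small percentage change in X, the percentage change in Y is approximately 60.00 times as large.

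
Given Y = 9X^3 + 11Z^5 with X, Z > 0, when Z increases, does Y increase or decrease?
Y increases

Taking the partial derivative:
∂Y/∂Z = 55Z^4

∂Y/∂Z = 55Z^4 > 0 (assuming positive values)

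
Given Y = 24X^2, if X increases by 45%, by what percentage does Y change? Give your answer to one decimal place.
110.3%

For Y = 24X^2:
If X → X(1 + 0.45)
Then Y → Y · (1 + 0.45)^2
     = Y · 2.1025

Percentage change = ((1 + 0.45)^2 − 1) × 100% ≈ 110.3%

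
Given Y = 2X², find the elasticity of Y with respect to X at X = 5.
Elasticity = 2

Elasticity = (dY/dX) · (X/Y)

dY/dX = 4·X
At X = 5: dY/dX = 20, Y = 50

Elasticity = 20 · (5 / 50) = 2

Interpretation: for a small percentage change in X, the percentage change in Y is approximately 2.00 times as large.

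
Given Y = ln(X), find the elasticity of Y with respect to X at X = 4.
Elasticity = 1/ln(4) ≈ 0.7213

Elasticity = (dY/dX) · (X/Y)

dY/dX = 1/X
At X = 4: dY/dX = 1/4, Y = ln(4)

Elasticity = (1/4) · (4 / (ln(4))) = 1/ln(4) ≈ 0.7213

Interpretation: for a small percentage change in X, the percentage change in Y is approximately 0.72 times as large.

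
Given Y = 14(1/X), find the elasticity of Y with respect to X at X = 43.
Elasticity = -1

Elasticity = (dY/dX) · (X/Y)

dY/dX = -14/X²
At X = 43: dY/dX = -14/1849, Y = 14/43

Elasticity = (-14/1849) · (43 / (14/43)) = -1

Interpretation: for a small percentage change in X, the percentage change in Y is approximately -1.00 times as large.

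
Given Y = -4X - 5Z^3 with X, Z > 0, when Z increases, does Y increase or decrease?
Y decreases

Taking the partial derivative:
∂Y/∂Z = -15Z^2

∂Y/∂Z = -15Z^2 < 0 (assuming positive values)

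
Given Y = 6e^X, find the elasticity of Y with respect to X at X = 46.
Elasticity = 46

Elasticity = (dY/dX) · (X/Y)

dY/dX = 6·e^X
At X = 46: dY/dX = 6·e^46, Y = 6·e^46

Elasticity = (6·e^46) · (46 / (6·e^46)) = 46

Interpretation: for a small percentage change in X, the percentage change in Y is approximately 46.00 times as large.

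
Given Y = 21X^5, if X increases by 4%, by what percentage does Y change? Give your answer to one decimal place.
21.7%

For Y = 21X^5:
If X → X(1 + 0.04)
Then Y → Y · (1 + 0.04)^5
     ≈ Y · 1.2167

Percentage change = ((1 + 0.04)^5 − 1) × 100% ≈ 21.7%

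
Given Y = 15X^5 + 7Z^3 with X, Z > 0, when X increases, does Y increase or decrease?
Y increases

Taking the partial derivative:
∂Y/∂X = 75X^4

∂Y/∂X = 75X^4 > 0 (assuming positive values)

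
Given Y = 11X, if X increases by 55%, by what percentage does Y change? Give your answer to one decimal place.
55.0%

For Y = 11X:
If X → X(1 + 0.55)
Then Y → Y · (1 + 0.55)^1
     = Y · 1.5500

Percentage change = ((1 + 0.55)^1 − 1) × 100% = 55.0%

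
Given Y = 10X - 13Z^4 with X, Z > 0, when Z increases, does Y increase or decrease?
Y decreases

Taking the partial derivative:
∂Y/∂Z = -52Z^3

∂Y/∂Z = -52Z^3 < 0 (assuming positive values)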